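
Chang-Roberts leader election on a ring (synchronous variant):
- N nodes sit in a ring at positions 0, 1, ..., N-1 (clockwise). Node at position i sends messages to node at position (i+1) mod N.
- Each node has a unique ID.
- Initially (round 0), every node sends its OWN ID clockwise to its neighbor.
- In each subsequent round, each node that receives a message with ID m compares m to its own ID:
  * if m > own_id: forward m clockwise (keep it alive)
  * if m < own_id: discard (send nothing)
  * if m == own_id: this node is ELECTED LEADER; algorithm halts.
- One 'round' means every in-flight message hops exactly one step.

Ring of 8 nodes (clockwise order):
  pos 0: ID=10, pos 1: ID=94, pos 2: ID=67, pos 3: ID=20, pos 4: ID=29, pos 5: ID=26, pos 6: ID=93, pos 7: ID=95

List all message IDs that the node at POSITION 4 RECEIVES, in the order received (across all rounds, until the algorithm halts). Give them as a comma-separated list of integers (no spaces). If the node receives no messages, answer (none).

Answer: 20,67,94,95

Derivation:
Round 1: pos1(id94) recv 10: drop; pos2(id67) recv 94: fwd; pos3(id20) recv 67: fwd; pos4(id29) recv 20: drop; pos5(id26) recv 29: fwd; pos6(id93) recv 26: drop; pos7(id95) recv 93: drop; pos0(id10) recv 95: fwd
Round 2: pos3(id20) recv 94: fwd; pos4(id29) recv 67: fwd; pos6(id93) recv 29: drop; pos1(id94) recv 95: fwd
Round 3: pos4(id29) recv 94: fwd; pos5(id26) recv 67: fwd; pos2(id67) recv 95: fwd
Round 4: pos5(id26) recv 94: fwd; pos6(id93) recv 67: drop; pos3(id20) recv 95: fwd
Round 5: pos6(id93) recv 94: fwd; pos4(id29) recv 95: fwd
Round 6: pos7(id95) recv 94: drop; pos5(id26) recv 95: fwd
Round 7: pos6(id93) recv 95: fwd
Round 8: pos7(id95) recv 95: ELECTED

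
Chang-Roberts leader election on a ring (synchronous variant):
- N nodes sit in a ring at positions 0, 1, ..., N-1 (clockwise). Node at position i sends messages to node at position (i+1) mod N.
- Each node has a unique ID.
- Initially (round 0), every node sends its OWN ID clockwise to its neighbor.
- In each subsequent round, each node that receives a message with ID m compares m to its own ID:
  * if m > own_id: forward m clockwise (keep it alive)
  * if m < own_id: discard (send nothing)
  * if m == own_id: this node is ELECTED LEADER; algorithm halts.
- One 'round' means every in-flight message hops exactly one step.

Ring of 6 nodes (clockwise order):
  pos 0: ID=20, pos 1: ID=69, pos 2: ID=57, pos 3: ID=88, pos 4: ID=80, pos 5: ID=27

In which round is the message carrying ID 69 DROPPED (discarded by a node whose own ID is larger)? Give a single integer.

Answer: 2

Derivation:
Round 1: pos1(id69) recv 20: drop; pos2(id57) recv 69: fwd; pos3(id88) recv 57: drop; pos4(id80) recv 88: fwd; pos5(id27) recv 80: fwd; pos0(id20) recv 27: fwd
Round 2: pos3(id88) recv 69: drop; pos5(id27) recv 88: fwd; pos0(id20) recv 80: fwd; pos1(id69) recv 27: drop
Round 3: pos0(id20) recv 88: fwd; pos1(id69) recv 80: fwd
Round 4: pos1(id69) recv 88: fwd; pos2(id57) recv 80: fwd
Round 5: pos2(id57) recv 88: fwd; pos3(id88) recv 80: drop
Round 6: pos3(id88) recv 88: ELECTED
Message ID 69 originates at pos 1; dropped at pos 3 in round 2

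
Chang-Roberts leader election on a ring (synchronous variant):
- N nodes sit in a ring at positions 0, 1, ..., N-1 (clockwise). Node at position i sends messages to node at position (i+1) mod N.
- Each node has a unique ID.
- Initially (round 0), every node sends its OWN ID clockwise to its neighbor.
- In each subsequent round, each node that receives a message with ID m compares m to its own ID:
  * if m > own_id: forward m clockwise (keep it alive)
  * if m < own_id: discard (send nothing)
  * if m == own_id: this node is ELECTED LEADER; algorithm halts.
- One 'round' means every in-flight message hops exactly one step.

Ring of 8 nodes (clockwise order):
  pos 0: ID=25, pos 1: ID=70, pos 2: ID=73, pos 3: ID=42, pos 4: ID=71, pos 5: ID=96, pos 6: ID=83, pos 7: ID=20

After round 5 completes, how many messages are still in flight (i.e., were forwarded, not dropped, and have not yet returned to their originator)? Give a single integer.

Answer: 2

Derivation:
Round 1: pos1(id70) recv 25: drop; pos2(id73) recv 70: drop; pos3(id42) recv 73: fwd; pos4(id71) recv 42: drop; pos5(id96) recv 71: drop; pos6(id83) recv 96: fwd; pos7(id20) recv 83: fwd; pos0(id25) recv 20: drop
Round 2: pos4(id71) recv 73: fwd; pos7(id20) recv 96: fwd; pos0(id25) recv 83: fwd
Round 3: pos5(id96) recv 73: drop; pos0(id25) recv 96: fwd; pos1(id70) recv 83: fwd
Round 4: pos1(id70) recv 96: fwd; pos2(id73) recv 83: fwd
Round 5: pos2(id73) recv 96: fwd; pos3(id42) recv 83: fwd
After round 5: 2 messages still in flight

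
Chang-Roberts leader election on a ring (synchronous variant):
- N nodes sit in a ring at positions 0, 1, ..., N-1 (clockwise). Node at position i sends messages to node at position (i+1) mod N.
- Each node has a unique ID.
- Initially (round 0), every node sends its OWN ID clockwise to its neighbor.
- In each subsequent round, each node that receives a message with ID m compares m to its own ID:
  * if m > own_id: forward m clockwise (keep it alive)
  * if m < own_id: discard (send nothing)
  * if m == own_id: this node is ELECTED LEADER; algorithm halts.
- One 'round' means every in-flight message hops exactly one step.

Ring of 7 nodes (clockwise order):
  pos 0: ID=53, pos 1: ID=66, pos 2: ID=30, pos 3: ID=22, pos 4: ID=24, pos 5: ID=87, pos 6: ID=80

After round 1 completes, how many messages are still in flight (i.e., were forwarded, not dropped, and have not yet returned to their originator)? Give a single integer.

Answer: 4

Derivation:
Round 1: pos1(id66) recv 53: drop; pos2(id30) recv 66: fwd; pos3(id22) recv 30: fwd; pos4(id24) recv 22: drop; pos5(id87) recv 24: drop; pos6(id80) recv 87: fwd; pos0(id53) recv 80: fwd
After round 1: 4 messages still in flight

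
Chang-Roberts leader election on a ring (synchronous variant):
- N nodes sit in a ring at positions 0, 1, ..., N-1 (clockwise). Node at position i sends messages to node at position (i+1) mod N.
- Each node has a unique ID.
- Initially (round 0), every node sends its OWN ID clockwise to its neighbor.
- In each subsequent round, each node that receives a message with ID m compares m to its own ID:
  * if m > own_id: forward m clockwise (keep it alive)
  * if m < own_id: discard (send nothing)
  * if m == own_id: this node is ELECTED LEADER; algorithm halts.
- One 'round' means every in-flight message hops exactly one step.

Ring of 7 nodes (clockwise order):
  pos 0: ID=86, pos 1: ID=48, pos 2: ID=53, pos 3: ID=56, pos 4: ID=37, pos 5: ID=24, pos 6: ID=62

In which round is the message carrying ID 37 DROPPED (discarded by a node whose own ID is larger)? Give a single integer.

Round 1: pos1(id48) recv 86: fwd; pos2(id53) recv 48: drop; pos3(id56) recv 53: drop; pos4(id37) recv 56: fwd; pos5(id24) recv 37: fwd; pos6(id62) recv 24: drop; pos0(id86) recv 62: drop
Round 2: pos2(id53) recv 86: fwd; pos5(id24) recv 56: fwd; pos6(id62) recv 37: drop
Round 3: pos3(id56) recv 86: fwd; pos6(id62) recv 56: drop
Round 4: pos4(id37) recv 86: fwd
Round 5: pos5(id24) recv 86: fwd
Round 6: pos6(id62) recv 86: fwd
Round 7: pos0(id86) recv 86: ELECTED
Message ID 37 originates at pos 4; dropped at pos 6 in round 2

Answer: 2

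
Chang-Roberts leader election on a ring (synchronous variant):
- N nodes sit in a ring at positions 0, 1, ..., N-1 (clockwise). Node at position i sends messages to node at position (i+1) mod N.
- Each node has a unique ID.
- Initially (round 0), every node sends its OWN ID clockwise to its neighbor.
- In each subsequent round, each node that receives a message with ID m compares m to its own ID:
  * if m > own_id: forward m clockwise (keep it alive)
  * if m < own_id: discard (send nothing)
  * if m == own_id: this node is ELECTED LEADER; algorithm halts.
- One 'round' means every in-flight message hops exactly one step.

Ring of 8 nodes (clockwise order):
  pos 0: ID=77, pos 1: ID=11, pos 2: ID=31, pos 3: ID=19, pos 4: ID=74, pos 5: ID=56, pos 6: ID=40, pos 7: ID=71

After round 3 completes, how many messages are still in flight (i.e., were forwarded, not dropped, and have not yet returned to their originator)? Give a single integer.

Answer: 2

Derivation:
Round 1: pos1(id11) recv 77: fwd; pos2(id31) recv 11: drop; pos3(id19) recv 31: fwd; pos4(id74) recv 19: drop; pos5(id56) recv 74: fwd; pos6(id40) recv 56: fwd; pos7(id71) recv 40: drop; pos0(id77) recv 71: drop
Round 2: pos2(id31) recv 77: fwd; pos4(id74) recv 31: drop; pos6(id40) recv 74: fwd; pos7(id71) recv 56: drop
Round 3: pos3(id19) recv 77: fwd; pos7(id71) recv 74: fwd
After round 3: 2 messages still in flight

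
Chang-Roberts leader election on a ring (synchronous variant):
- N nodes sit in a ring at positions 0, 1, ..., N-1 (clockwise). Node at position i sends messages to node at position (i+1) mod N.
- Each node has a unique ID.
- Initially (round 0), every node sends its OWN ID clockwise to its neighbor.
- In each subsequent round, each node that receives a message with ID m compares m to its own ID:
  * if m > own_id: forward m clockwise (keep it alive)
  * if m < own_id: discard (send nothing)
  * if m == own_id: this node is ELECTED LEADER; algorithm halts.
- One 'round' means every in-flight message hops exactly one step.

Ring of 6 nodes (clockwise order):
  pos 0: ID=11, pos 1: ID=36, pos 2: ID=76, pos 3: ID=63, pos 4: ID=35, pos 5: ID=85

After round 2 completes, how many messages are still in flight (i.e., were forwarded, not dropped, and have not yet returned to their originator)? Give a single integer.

Round 1: pos1(id36) recv 11: drop; pos2(id76) recv 36: drop; pos3(id63) recv 76: fwd; pos4(id35) recv 63: fwd; pos5(id85) recv 35: drop; pos0(id11) recv 85: fwd
Round 2: pos4(id35) recv 76: fwd; pos5(id85) recv 63: drop; pos1(id36) recv 85: fwd
After round 2: 2 messages still in flight

Answer: 2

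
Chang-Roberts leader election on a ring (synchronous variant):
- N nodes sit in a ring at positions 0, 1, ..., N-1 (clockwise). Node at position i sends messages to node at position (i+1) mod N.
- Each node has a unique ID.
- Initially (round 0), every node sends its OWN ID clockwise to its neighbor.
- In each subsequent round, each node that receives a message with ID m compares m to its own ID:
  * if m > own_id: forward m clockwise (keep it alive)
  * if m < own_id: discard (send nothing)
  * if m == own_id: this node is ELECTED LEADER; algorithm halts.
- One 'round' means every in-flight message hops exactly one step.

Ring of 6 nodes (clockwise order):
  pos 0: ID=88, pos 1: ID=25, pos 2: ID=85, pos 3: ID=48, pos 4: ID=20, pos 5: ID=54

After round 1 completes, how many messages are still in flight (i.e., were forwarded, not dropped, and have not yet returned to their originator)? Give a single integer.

Answer: 3

Derivation:
Round 1: pos1(id25) recv 88: fwd; pos2(id85) recv 25: drop; pos3(id48) recv 85: fwd; pos4(id20) recv 48: fwd; pos5(id54) recv 20: drop; pos0(id88) recv 54: drop
After round 1: 3 messages still in flight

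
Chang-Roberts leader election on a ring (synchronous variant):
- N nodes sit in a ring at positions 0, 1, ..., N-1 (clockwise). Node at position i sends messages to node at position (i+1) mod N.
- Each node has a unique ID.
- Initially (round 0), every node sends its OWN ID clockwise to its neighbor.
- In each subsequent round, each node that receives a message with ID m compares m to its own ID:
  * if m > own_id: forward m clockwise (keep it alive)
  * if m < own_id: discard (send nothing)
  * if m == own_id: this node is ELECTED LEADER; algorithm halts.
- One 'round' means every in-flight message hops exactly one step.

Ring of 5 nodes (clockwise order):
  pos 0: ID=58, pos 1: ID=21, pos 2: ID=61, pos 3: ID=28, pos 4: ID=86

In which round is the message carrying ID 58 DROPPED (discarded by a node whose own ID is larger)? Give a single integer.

Answer: 2

Derivation:
Round 1: pos1(id21) recv 58: fwd; pos2(id61) recv 21: drop; pos3(id28) recv 61: fwd; pos4(id86) recv 28: drop; pos0(id58) recv 86: fwd
Round 2: pos2(id61) recv 58: drop; pos4(id86) recv 61: drop; pos1(id21) recv 86: fwd
Round 3: pos2(id61) recv 86: fwd
Round 4: pos3(id28) recv 86: fwd
Round 5: pos4(id86) recv 86: ELECTED
Message ID 58 originates at pos 0; dropped at pos 2 in round 2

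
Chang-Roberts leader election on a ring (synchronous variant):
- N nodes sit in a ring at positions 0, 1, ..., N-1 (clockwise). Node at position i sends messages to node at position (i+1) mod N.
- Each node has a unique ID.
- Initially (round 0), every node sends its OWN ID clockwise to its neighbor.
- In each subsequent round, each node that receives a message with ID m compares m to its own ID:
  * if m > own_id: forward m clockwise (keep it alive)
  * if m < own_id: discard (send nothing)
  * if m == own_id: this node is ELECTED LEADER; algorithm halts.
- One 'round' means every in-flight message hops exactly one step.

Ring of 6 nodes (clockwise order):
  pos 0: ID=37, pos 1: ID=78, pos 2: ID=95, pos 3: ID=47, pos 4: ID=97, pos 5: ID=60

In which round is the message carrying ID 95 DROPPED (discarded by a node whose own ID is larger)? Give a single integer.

Answer: 2

Derivation:
Round 1: pos1(id78) recv 37: drop; pos2(id95) recv 78: drop; pos3(id47) recv 95: fwd; pos4(id97) recv 47: drop; pos5(id60) recv 97: fwd; pos0(id37) recv 60: fwd
Round 2: pos4(id97) recv 95: drop; pos0(id37) recv 97: fwd; pos1(id78) recv 60: drop
Round 3: pos1(id78) recv 97: fwd
Round 4: pos2(id95) recv 97: fwd
Round 5: pos3(id47) recv 97: fwd
Round 6: pos4(id97) recv 97: ELECTED
Message ID 95 originates at pos 2; dropped at pos 4 in round 2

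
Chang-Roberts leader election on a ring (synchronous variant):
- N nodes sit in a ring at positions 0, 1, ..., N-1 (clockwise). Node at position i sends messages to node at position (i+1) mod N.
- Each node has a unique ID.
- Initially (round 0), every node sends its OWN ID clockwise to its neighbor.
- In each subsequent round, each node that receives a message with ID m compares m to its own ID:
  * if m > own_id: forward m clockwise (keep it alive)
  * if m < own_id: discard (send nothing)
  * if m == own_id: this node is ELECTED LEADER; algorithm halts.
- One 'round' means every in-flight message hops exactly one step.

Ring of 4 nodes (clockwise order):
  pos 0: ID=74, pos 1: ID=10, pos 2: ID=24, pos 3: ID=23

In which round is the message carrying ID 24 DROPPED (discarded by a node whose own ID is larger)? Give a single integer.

Round 1: pos1(id10) recv 74: fwd; pos2(id24) recv 10: drop; pos3(id23) recv 24: fwd; pos0(id74) recv 23: drop
Round 2: pos2(id24) recv 74: fwd; pos0(id74) recv 24: drop
Round 3: pos3(id23) recv 74: fwd
Round 4: pos0(id74) recv 74: ELECTED
Message ID 24 originates at pos 2; dropped at pos 0 in round 2

Answer: 2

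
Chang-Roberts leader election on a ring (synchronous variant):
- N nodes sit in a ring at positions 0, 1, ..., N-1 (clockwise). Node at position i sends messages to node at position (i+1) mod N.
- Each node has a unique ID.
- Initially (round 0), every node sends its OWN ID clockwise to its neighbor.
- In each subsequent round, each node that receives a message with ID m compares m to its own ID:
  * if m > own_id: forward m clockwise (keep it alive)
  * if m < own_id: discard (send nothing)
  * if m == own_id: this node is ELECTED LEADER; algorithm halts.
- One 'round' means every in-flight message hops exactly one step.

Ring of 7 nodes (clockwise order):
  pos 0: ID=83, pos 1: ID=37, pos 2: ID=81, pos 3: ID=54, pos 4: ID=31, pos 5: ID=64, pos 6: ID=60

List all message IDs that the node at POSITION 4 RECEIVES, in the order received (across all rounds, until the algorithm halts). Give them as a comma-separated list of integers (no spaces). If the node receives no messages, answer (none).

Answer: 54,81,83

Derivation:
Round 1: pos1(id37) recv 83: fwd; pos2(id81) recv 37: drop; pos3(id54) recv 81: fwd; pos4(id31) recv 54: fwd; pos5(id64) recv 31: drop; pos6(id60) recv 64: fwd; pos0(id83) recv 60: drop
Round 2: pos2(id81) recv 83: fwd; pos4(id31) recv 81: fwd; pos5(id64) recv 54: drop; pos0(id83) recv 64: drop
Round 3: pos3(id54) recv 83: fwd; pos5(id64) recv 81: fwd
Round 4: pos4(id31) recv 83: fwd; pos6(id60) recv 81: fwd
Round 5: pos5(id64) recv 83: fwd; pos0(id83) recv 81: drop
Round 6: pos6(id60) recv 83: fwd
Round 7: pos0(id83) recv 83: ELECTED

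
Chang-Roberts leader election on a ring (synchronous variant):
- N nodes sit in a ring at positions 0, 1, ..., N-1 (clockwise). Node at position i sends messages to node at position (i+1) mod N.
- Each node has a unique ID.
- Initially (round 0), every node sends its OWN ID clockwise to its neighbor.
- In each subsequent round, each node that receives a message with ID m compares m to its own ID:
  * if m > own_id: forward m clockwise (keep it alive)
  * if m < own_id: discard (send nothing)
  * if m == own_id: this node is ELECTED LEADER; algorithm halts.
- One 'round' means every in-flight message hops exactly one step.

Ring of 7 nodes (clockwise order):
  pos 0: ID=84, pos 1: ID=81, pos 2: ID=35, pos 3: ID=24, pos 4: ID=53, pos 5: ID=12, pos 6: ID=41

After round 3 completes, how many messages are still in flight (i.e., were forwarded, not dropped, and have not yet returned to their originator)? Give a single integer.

Answer: 2

Derivation:
Round 1: pos1(id81) recv 84: fwd; pos2(id35) recv 81: fwd; pos3(id24) recv 35: fwd; pos4(id53) recv 24: drop; pos5(id12) recv 53: fwd; pos6(id41) recv 12: drop; pos0(id84) recv 41: drop
Round 2: pos2(id35) recv 84: fwd; pos3(id24) recv 81: fwd; pos4(id53) recv 35: drop; pos6(id41) recv 53: fwd
Round 3: pos3(id24) recv 84: fwd; pos4(id53) recv 81: fwd; pos0(id84) recv 53: drop
After round 3: 2 messages still in flight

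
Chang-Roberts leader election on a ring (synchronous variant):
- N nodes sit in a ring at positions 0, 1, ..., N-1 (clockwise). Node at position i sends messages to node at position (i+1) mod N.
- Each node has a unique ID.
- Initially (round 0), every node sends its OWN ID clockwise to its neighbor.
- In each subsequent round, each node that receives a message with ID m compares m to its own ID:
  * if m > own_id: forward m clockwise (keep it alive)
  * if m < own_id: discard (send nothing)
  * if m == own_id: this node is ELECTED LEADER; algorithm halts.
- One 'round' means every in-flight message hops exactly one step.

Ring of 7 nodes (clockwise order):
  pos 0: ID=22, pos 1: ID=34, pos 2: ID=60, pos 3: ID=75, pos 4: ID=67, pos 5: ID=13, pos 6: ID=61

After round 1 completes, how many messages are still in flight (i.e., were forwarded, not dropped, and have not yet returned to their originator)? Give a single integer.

Round 1: pos1(id34) recv 22: drop; pos2(id60) recv 34: drop; pos3(id75) recv 60: drop; pos4(id67) recv 75: fwd; pos5(id13) recv 67: fwd; pos6(id61) recv 13: drop; pos0(id22) recv 61: fwd
After round 1: 3 messages still in flight

Answer: 3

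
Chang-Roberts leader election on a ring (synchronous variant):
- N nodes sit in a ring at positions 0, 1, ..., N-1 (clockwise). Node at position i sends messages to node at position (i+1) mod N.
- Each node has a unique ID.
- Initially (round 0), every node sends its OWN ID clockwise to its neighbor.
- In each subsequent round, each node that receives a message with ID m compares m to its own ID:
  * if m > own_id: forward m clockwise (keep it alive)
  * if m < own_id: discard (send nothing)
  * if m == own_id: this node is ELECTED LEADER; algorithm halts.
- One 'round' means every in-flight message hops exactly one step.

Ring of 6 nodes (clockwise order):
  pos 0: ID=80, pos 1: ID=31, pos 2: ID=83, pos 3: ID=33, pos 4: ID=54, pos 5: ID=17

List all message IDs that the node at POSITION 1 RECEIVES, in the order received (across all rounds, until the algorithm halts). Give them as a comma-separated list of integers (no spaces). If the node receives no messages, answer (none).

Answer: 80,83

Derivation:
Round 1: pos1(id31) recv 80: fwd; pos2(id83) recv 31: drop; pos3(id33) recv 83: fwd; pos4(id54) recv 33: drop; pos5(id17) recv 54: fwd; pos0(id80) recv 17: drop
Round 2: pos2(id83) recv 80: drop; pos4(id54) recv 83: fwd; pos0(id80) recv 54: drop
Round 3: pos5(id17) recv 83: fwd
Round 4: pos0(id80) recv 83: fwd
Round 5: pos1(id31) recv 83: fwd
Round 6: pos2(id83) recv 83: ELECTED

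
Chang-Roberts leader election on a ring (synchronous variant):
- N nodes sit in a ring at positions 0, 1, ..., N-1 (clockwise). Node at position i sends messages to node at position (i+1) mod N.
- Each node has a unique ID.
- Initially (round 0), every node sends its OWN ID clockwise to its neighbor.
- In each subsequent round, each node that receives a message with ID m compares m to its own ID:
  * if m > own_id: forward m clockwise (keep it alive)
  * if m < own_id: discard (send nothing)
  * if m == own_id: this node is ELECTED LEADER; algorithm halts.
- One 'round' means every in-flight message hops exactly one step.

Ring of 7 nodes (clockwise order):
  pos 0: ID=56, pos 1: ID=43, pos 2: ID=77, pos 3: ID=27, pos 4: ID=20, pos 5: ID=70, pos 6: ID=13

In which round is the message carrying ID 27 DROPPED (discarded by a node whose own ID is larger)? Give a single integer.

Answer: 2

Derivation:
Round 1: pos1(id43) recv 56: fwd; pos2(id77) recv 43: drop; pos3(id27) recv 77: fwd; pos4(id20) recv 27: fwd; pos5(id70) recv 20: drop; pos6(id13) recv 70: fwd; pos0(id56) recv 13: drop
Round 2: pos2(id77) recv 56: drop; pos4(id20) recv 77: fwd; pos5(id70) recv 27: drop; pos0(id56) recv 70: fwd
Round 3: pos5(id70) recv 77: fwd; pos1(id43) recv 70: fwd
Round 4: pos6(id13) recv 77: fwd; pos2(id77) recv 70: drop
Round 5: pos0(id56) recv 77: fwd
Round 6: pos1(id43) recv 77: fwd
Round 7: pos2(id77) recv 77: ELECTED
Message ID 27 originates at pos 3; dropped at pos 5 in round 2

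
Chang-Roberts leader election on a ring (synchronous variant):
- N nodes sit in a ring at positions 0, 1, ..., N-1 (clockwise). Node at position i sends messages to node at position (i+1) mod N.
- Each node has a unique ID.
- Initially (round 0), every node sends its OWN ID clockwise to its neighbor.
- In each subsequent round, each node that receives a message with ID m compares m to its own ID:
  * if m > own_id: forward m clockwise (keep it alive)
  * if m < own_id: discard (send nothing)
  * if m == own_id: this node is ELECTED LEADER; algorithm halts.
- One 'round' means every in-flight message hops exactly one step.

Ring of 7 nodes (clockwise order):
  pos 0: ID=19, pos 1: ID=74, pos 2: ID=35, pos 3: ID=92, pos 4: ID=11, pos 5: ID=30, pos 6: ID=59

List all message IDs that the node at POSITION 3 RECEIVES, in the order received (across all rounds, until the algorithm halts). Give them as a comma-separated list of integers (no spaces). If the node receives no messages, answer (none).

Round 1: pos1(id74) recv 19: drop; pos2(id35) recv 74: fwd; pos3(id92) recv 35: drop; pos4(id11) recv 92: fwd; pos5(id30) recv 11: drop; pos6(id59) recv 30: drop; pos0(id19) recv 59: fwd
Round 2: pos3(id92) recv 74: drop; pos5(id30) recv 92: fwd; pos1(id74) recv 59: drop
Round 3: pos6(id59) recv 92: fwd
Round 4: pos0(id19) recv 92: fwd
Round 5: pos1(id74) recv 92: fwd
Round 6: pos2(id35) recv 92: fwd
Round 7: pos3(id92) recv 92: ELECTED

Answer: 35,74,92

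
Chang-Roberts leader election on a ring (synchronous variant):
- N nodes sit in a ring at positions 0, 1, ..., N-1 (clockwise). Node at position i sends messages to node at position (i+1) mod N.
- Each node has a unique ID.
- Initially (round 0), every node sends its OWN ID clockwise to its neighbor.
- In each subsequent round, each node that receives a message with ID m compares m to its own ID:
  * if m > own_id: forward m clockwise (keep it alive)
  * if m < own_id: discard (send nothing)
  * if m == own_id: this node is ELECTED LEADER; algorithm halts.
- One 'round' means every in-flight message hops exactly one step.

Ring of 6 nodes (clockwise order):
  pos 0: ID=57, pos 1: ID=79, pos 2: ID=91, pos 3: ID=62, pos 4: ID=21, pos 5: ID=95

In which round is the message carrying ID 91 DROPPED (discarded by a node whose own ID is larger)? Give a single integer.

Round 1: pos1(id79) recv 57: drop; pos2(id91) recv 79: drop; pos3(id62) recv 91: fwd; pos4(id21) recv 62: fwd; pos5(id95) recv 21: drop; pos0(id57) recv 95: fwd
Round 2: pos4(id21) recv 91: fwd; pos5(id95) recv 62: drop; pos1(id79) recv 95: fwd
Round 3: pos5(id95) recv 91: drop; pos2(id91) recv 95: fwd
Round 4: pos3(id62) recv 95: fwd
Round 5: pos4(id21) recv 95: fwd
Round 6: pos5(id95) recv 95: ELECTED
Message ID 91 originates at pos 2; dropped at pos 5 in round 3

Answer: 3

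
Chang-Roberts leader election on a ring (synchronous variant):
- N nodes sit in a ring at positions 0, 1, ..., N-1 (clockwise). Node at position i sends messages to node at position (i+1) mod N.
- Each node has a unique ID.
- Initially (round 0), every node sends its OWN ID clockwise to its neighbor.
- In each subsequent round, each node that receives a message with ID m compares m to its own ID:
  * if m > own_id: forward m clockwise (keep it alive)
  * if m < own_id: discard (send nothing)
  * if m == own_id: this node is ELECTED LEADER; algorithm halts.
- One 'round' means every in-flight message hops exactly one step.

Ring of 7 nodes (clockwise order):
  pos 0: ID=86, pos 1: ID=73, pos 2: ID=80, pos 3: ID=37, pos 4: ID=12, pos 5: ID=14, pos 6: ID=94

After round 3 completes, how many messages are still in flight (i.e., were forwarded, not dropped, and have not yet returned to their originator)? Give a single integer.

Round 1: pos1(id73) recv 86: fwd; pos2(id80) recv 73: drop; pos3(id37) recv 80: fwd; pos4(id12) recv 37: fwd; pos5(id14) recv 12: drop; pos6(id94) recv 14: drop; pos0(id86) recv 94: fwd
Round 2: pos2(id80) recv 86: fwd; pos4(id12) recv 80: fwd; pos5(id14) recv 37: fwd; pos1(id73) recv 94: fwd
Round 3: pos3(id37) recv 86: fwd; pos5(id14) recv 80: fwd; pos6(id94) recv 37: drop; pos2(id80) recv 94: fwd
After round 3: 3 messages still in flight

Answer: 3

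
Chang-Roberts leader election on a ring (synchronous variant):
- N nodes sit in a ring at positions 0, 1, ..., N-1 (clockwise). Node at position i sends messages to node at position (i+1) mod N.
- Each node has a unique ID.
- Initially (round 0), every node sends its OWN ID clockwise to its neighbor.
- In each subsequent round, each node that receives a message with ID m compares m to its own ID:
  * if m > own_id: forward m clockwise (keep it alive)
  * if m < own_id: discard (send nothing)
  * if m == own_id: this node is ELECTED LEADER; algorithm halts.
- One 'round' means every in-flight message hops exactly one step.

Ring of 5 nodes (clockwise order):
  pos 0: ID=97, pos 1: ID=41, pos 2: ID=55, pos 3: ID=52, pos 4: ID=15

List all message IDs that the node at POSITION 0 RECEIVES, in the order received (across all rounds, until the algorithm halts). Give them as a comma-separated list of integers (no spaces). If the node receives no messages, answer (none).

Answer: 15,52,55,97

Derivation:
Round 1: pos1(id41) recv 97: fwd; pos2(id55) recv 41: drop; pos3(id52) recv 55: fwd; pos4(id15) recv 52: fwd; pos0(id97) recv 15: drop
Round 2: pos2(id55) recv 97: fwd; pos4(id15) recv 55: fwd; pos0(id97) recv 52: drop
Round 3: pos3(id52) recv 97: fwd; pos0(id97) recv 55: drop
Round 4: pos4(id15) recv 97: fwd
Round 5: pos0(id97) recv 97: ELECTED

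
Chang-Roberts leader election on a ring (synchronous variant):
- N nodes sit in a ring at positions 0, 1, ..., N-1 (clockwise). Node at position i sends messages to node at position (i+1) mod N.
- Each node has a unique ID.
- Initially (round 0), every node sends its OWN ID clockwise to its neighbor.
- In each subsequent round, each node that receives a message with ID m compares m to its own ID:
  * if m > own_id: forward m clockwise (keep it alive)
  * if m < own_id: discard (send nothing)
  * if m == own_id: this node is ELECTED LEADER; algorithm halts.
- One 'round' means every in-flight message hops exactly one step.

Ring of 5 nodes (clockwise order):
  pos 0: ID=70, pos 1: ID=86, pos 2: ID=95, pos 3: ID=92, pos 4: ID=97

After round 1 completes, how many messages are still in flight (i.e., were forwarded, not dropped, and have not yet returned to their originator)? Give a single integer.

Answer: 2

Derivation:
Round 1: pos1(id86) recv 70: drop; pos2(id95) recv 86: drop; pos3(id92) recv 95: fwd; pos4(id97) recv 92: drop; pos0(id70) recv 97: fwd
After round 1: 2 messages still in flight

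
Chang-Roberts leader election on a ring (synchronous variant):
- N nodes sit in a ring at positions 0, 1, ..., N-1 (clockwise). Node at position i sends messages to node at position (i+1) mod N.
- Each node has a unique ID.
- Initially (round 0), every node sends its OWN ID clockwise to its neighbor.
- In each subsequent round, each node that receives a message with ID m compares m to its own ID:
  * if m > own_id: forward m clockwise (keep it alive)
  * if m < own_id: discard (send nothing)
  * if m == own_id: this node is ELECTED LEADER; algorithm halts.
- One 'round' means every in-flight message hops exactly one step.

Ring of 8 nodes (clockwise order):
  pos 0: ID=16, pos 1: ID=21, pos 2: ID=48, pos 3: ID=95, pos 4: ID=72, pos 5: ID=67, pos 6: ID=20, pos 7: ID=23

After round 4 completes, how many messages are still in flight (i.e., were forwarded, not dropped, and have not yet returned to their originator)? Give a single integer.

Answer: 3

Derivation:
Round 1: pos1(id21) recv 16: drop; pos2(id48) recv 21: drop; pos3(id95) recv 48: drop; pos4(id72) recv 95: fwd; pos5(id67) recv 72: fwd; pos6(id20) recv 67: fwd; pos7(id23) recv 20: drop; pos0(id16) recv 23: fwd
Round 2: pos5(id67) recv 95: fwd; pos6(id20) recv 72: fwd; pos7(id23) recv 67: fwd; pos1(id21) recv 23: fwd
Round 3: pos6(id20) recv 95: fwd; pos7(id23) recv 72: fwd; pos0(id16) recv 67: fwd; pos2(id48) recv 23: drop
Round 4: pos7(id23) recv 95: fwd; pos0(id16) recv 72: fwd; pos1(id21) recv 67: fwd
After round 4: 3 messages still in flight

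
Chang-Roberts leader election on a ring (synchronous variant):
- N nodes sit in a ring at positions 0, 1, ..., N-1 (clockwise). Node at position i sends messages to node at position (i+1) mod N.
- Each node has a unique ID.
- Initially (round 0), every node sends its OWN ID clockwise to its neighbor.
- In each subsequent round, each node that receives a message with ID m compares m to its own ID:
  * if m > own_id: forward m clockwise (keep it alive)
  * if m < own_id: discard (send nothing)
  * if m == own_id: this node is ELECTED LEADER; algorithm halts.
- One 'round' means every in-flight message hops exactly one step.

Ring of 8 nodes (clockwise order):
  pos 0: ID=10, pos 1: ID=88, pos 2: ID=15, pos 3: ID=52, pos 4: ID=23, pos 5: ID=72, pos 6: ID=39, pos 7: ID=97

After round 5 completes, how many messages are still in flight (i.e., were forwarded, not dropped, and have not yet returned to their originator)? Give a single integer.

Round 1: pos1(id88) recv 10: drop; pos2(id15) recv 88: fwd; pos3(id52) recv 15: drop; pos4(id23) recv 52: fwd; pos5(id72) recv 23: drop; pos6(id39) recv 72: fwd; pos7(id97) recv 39: drop; pos0(id10) recv 97: fwd
Round 2: pos3(id52) recv 88: fwd; pos5(id72) recv 52: drop; pos7(id97) recv 72: drop; pos1(id88) recv 97: fwd
Round 3: pos4(id23) recv 88: fwd; pos2(id15) recv 97: fwd
Round 4: pos5(id72) recv 88: fwd; pos3(id52) recv 97: fwd
Round 5: pos6(id39) recv 88: fwd; pos4(id23) recv 97: fwd
After round 5: 2 messages still in flight

Answer: 2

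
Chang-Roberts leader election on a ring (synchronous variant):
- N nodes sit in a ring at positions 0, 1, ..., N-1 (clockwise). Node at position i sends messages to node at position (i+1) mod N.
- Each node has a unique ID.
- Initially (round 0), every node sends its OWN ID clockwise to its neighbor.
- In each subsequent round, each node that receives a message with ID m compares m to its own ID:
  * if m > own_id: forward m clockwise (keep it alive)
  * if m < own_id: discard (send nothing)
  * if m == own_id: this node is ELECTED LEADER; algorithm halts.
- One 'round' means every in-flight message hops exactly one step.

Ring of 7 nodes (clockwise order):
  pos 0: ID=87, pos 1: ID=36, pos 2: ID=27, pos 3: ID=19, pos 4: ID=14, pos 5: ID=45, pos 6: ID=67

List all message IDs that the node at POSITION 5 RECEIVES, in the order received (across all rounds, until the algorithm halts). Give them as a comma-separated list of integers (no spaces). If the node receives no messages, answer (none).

Round 1: pos1(id36) recv 87: fwd; pos2(id27) recv 36: fwd; pos3(id19) recv 27: fwd; pos4(id14) recv 19: fwd; pos5(id45) recv 14: drop; pos6(id67) recv 45: drop; pos0(id87) recv 67: drop
Round 2: pos2(id27) recv 87: fwd; pos3(id19) recv 36: fwd; pos4(id14) recv 27: fwd; pos5(id45) recv 19: drop
Round 3: pos3(id19) recv 87: fwd; pos4(id14) recv 36: fwd; pos5(id45) recv 27: drop
Round 4: pos4(id14) recv 87: fwd; pos5(id45) recv 36: drop
Round 5: pos5(id45) recv 87: fwd
Round 6: pos6(id67) recv 87: fwd
Round 7: pos0(id87) recv 87: ELECTED

Answer: 14,19,27,36,87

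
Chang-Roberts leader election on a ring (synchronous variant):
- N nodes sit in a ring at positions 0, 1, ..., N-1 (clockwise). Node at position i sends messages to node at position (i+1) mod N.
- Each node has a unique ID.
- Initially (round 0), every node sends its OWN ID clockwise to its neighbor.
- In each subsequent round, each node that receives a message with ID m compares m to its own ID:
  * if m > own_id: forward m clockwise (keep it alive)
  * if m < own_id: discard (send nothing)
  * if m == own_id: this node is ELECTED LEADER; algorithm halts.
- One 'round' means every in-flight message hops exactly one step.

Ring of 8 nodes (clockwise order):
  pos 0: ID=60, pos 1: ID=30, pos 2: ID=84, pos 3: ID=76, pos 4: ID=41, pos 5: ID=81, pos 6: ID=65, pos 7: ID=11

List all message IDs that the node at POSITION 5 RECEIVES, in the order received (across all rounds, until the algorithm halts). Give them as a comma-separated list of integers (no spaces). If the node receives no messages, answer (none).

Round 1: pos1(id30) recv 60: fwd; pos2(id84) recv 30: drop; pos3(id76) recv 84: fwd; pos4(id41) recv 76: fwd; pos5(id81) recv 41: drop; pos6(id65) recv 81: fwd; pos7(id11) recv 65: fwd; pos0(id60) recv 11: drop
Round 2: pos2(id84) recv 60: drop; pos4(id41) recv 84: fwd; pos5(id81) recv 76: drop; pos7(id11) recv 81: fwd; pos0(id60) recv 65: fwd
Round 3: pos5(id81) recv 84: fwd; pos0(id60) recv 81: fwd; pos1(id30) recv 65: fwd
Round 4: pos6(id65) recv 84: fwd; pos1(id30) recv 81: fwd; pos2(id84) recv 65: drop
Round 5: pos7(id11) recv 84: fwd; pos2(id84) recv 81: drop
Round 6: pos0(id60) recv 84: fwd
Round 7: pos1(id30) recv 84: fwd
Round 8: pos2(id84) recv 84: ELECTED

Answer: 41,76,84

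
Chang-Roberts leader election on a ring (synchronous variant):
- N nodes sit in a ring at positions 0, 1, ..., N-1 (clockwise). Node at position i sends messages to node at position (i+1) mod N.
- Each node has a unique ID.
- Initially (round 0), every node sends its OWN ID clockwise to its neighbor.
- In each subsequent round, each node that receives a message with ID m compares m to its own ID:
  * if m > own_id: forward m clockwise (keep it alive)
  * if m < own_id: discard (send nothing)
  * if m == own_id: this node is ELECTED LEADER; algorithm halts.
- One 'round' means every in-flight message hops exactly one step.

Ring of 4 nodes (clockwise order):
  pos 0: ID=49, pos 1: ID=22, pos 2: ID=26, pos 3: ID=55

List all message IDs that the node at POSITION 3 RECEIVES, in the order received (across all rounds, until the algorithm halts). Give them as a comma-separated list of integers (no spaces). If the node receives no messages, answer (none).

Answer: 26,49,55

Derivation:
Round 1: pos1(id22) recv 49: fwd; pos2(id26) recv 22: drop; pos3(id55) recv 26: drop; pos0(id49) recv 55: fwd
Round 2: pos2(id26) recv 49: fwd; pos1(id22) recv 55: fwd
Round 3: pos3(id55) recv 49: drop; pos2(id26) recv 55: fwd
Round 4: pos3(id55) recv 55: ELECTED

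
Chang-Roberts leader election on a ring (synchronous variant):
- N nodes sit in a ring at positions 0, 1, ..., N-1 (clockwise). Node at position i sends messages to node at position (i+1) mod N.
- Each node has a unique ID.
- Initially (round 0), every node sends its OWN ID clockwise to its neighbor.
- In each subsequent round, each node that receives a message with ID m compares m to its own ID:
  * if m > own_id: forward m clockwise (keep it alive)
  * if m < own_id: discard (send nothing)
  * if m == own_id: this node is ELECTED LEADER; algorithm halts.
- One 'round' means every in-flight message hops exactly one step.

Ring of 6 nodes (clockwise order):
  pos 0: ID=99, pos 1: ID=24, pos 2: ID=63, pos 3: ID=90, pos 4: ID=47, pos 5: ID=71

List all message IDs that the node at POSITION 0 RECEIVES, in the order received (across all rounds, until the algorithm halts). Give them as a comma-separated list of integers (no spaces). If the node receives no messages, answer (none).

Round 1: pos1(id24) recv 99: fwd; pos2(id63) recv 24: drop; pos3(id90) recv 63: drop; pos4(id47) recv 90: fwd; pos5(id71) recv 47: drop; pos0(id99) recv 71: drop
Round 2: pos2(id63) recv 99: fwd; pos5(id71) recv 90: fwd
Round 3: pos3(id90) recv 99: fwd; pos0(id99) recv 90: drop
Round 4: pos4(id47) recv 99: fwd
Round 5: pos5(id71) recv 99: fwd
Round 6: pos0(id99) recv 99: ELECTED

Answer: 71,90,99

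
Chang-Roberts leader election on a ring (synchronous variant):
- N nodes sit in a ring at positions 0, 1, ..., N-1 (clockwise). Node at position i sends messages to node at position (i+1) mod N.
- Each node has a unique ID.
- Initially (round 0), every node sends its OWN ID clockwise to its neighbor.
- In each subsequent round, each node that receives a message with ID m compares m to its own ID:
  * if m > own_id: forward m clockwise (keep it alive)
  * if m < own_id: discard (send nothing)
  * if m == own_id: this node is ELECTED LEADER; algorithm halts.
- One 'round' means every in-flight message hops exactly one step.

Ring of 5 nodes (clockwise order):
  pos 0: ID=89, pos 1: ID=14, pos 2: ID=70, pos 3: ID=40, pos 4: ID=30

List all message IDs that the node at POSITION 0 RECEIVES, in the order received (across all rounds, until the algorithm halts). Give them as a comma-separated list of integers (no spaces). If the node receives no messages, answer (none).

Answer: 30,40,70,89

Derivation:
Round 1: pos1(id14) recv 89: fwd; pos2(id70) recv 14: drop; pos3(id40) recv 70: fwd; pos4(id30) recv 40: fwd; pos0(id89) recv 30: drop
Round 2: pos2(id70) recv 89: fwd; pos4(id30) recv 70: fwd; pos0(id89) recv 40: drop
Round 3: pos3(id40) recv 89: fwd; pos0(id89) recv 70: drop
Round 4: pos4(id30) recv 89: fwd
Round 5: pos0(id89) recv 89: ELECTED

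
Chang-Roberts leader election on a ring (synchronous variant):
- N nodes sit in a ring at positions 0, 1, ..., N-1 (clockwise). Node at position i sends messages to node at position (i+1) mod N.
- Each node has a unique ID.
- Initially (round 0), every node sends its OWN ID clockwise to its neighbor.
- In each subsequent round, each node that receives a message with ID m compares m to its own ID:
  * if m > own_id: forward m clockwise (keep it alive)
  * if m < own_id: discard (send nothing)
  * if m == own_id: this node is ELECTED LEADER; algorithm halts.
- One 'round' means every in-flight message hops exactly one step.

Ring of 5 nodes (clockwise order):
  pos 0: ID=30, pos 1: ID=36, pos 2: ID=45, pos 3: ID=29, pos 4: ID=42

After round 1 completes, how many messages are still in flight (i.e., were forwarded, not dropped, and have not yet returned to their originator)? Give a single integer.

Answer: 2

Derivation:
Round 1: pos1(id36) recv 30: drop; pos2(id45) recv 36: drop; pos3(id29) recv 45: fwd; pos4(id42) recv 29: drop; pos0(id30) recv 42: fwd
After round 1: 2 messages still in flight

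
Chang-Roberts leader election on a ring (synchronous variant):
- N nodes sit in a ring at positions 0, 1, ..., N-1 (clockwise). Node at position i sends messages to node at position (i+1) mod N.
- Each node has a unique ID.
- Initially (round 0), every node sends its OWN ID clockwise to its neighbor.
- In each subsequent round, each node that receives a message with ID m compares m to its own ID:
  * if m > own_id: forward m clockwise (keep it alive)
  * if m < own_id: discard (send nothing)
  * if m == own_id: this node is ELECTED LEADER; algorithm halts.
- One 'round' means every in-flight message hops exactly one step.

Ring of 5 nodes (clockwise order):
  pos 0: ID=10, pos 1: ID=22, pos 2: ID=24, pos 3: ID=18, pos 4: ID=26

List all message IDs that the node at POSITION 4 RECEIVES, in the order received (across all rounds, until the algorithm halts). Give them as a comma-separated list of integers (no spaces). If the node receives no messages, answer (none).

Answer: 18,24,26

Derivation:
Round 1: pos1(id22) recv 10: drop; pos2(id24) recv 22: drop; pos3(id18) recv 24: fwd; pos4(id26) recv 18: drop; pos0(id10) recv 26: fwd
Round 2: pos4(id26) recv 24: drop; pos1(id22) recv 26: fwd
Round 3: pos2(id24) recv 26: fwd
Round 4: pos3(id18) recv 26: fwd
Round 5: pos4(id26) recv 26: ELECTED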